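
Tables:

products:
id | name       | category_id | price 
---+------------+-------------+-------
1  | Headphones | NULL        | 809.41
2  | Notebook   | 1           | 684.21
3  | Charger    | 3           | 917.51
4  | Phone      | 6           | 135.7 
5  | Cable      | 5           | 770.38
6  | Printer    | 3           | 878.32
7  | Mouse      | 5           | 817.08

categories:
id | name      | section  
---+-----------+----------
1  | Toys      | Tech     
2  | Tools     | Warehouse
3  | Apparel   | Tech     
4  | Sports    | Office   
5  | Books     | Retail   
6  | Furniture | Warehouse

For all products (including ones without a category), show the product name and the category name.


LEFT JOIN keeps every row from products (the left table); where category_id has no match in categories, the category columns become NULL. Walk through each product:
  - product 1 (Headphones): category_id=NULL, no match -> kept with NULL
  - product 2 (Notebook): category_id=1 -> matches Toys
  - product 3 (Charger): category_id=3 -> matches Apparel
  - product 4 (Phone): category_id=6 -> matches Furniture
  - product 5 (Cable): category_id=5 -> matches Books
  - product 6 (Printer): category_id=3 -> matches Apparel
  - product 7 (Mouse): category_id=5 -> matches Books
All 7 rows appear; 1 has NULL category.

SQL:
SELECT a.name, b.name AS category
FROM products a
LEFT JOIN categories b ON a.category_id = b.id

Result:
name       | category 
-----------+----------
Headphones | NULL     
Notebook   | Toys     
Charger    | Apparel  
Phone      | Furniture
Cable      | Books    
Printer    | Apparel  
Mouse      | Books    


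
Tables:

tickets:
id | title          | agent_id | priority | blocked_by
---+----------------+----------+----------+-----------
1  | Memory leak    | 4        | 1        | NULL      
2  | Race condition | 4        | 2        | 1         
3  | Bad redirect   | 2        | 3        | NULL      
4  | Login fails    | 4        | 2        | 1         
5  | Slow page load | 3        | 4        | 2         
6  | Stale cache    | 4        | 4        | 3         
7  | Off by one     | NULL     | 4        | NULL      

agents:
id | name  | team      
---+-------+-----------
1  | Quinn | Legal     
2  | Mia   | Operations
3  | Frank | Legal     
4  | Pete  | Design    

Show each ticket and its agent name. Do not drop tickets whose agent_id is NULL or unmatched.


LEFT JOIN keeps every row from tickets (the left table); where agent_id has no match in agents, the agent columns become NULL. Walk through each ticket:
  - ticket 1 (Memory leak): agent_id=4 -> matches Pete
  - ticket 2 (Race condition): agent_id=4 -> matches Pete
  - ticket 3 (Bad redirect): agent_id=2 -> matches Mia
  - ticket 4 (Login fails): agent_id=4 -> matches Pete
  - ticket 5 (Slow page load): agent_id=3 -> matches Frank
  - ticket 6 (Stale cache): agent_id=4 -> matches Pete
  - ticket 7 (Off by one): agent_id=NULL, no match -> kept with NULL
All 7 rows appear; 1 has NULL agent.

SQL:
SELECT a.title, b.name AS agent
FROM tickets a
LEFT JOIN agents b ON a.agent_id = b.id

Result:
title          | agent
---------------+------
Memory leak    | Pete 
Race condition | Pete 
Bad redirect   | Mia  
Login fails    | Pete 
Slow page load | Frank
Stale cache    | Pete 
Off by one     | NULL 


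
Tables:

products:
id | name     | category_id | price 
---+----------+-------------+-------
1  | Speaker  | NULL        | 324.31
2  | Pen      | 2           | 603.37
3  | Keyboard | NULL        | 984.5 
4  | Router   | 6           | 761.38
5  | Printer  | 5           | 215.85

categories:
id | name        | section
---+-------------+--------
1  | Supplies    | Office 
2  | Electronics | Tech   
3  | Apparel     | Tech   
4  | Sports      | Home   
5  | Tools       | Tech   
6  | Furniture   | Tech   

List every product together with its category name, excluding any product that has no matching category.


INNER JOIN keeps only products rows whose category_id matches an id in categories. Walk through each product:
  - product 1 (Speaker): category_id=NULL, no match -> dropped
  - product 2 (Pen): category_id=2 -> matches Electronics
  - product 3 (Keyboard): category_id=NULL, no match -> dropped
  - product 4 (Router): category_id=6 -> matches Furniture
  - product 5 (Printer): category_id=5 -> matches Tools
So 2 of 5 rows are dropped.

SQL:
SELECT a.name, b.name AS category
FROM products a
INNER JOIN categories b ON a.category_id = b.id

Result:
name    | category   
--------+------------
Pen     | Electronics
Router  | Furniture  
Printer | Tools      


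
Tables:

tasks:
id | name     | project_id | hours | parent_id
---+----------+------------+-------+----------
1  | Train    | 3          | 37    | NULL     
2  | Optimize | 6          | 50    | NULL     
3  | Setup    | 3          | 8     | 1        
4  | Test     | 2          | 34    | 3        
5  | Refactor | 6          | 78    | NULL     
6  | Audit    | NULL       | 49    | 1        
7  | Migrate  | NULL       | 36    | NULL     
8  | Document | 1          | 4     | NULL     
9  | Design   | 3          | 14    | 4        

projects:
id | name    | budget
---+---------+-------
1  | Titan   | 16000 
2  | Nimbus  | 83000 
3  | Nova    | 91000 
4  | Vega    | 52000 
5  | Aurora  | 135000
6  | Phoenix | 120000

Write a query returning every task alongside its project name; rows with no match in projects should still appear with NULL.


LEFT JOIN keeps every row from tasks (the left table); where project_id has no match in projects, the project columns become NULL. Walk through each task:
  - task 1 (Train): project_id=3 -> matches Nova
  - task 2 (Optimize): project_id=6 -> matches Phoenix
  - task 3 (Setup): project_id=3 -> matches Nova
  - task 4 (Test): project_id=2 -> matches Nimbus
  - task 5 (Refactor): project_id=6 -> matches Phoenix
  - task 6 (Audit): project_id=NULL, no match -> kept with NULL
  - task 7 (Migrate): project_id=NULL, no match -> kept with NULL
  - task 8 (Document): project_id=1 -> matches Titan
  - task 9 (Design): project_id=3 -> matches Nova
All 9 rows appear; 2 have NULL project.

SQL:
SELECT a.name, b.name AS project
FROM tasks a
LEFT JOIN projects b ON a.project_id = b.id

Result:
name     | project
---------+--------
Train    | Nova   
Optimize | Phoenix
Setup    | Nova   
Test     | Nimbus 
Refactor | Phoenix
Audit    | NULL   
Migrate  | NULL   
Document | Titan  
Design   | Nova   


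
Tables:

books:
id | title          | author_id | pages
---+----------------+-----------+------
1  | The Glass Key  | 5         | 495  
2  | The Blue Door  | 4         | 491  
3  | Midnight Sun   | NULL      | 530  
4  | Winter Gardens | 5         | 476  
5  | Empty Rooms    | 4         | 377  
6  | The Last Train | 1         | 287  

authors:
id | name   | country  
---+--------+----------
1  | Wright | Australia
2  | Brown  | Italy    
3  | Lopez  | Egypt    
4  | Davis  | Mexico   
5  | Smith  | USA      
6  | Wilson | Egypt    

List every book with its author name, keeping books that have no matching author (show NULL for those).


LEFT JOIN keeps every row from books (the left table); where author_id has no match in authors, the author columns become NULL. Walk through each book:
  - book 1 (The Glass Key): author_id=5 -> matches Smith
  - book 2 (The Blue Door): author_id=4 -> matches Davis
  - book 3 (Midnight Sun): author_id=NULL, no match -> kept with NULL
  - book 4 (Winter Gardens): author_id=5 -> matches Smith
  - book 5 (Empty Rooms): author_id=4 -> matches Davis
  - book 6 (The Last Train): author_id=1 -> matches Wright
All 6 rows appear; 1 has NULL author.

SQL:
SELECT a.title, b.name AS author
FROM books a
LEFT JOIN authors b ON a.author_id = b.id

Result:
title          | author
---------------+-------
The Glass Key  | Smith 
The Blue Door  | Davis 
Midnight Sun   | NULL  
Winter Gardens | Smith 
Empty Rooms    | Davis 
The Last Train | Wright


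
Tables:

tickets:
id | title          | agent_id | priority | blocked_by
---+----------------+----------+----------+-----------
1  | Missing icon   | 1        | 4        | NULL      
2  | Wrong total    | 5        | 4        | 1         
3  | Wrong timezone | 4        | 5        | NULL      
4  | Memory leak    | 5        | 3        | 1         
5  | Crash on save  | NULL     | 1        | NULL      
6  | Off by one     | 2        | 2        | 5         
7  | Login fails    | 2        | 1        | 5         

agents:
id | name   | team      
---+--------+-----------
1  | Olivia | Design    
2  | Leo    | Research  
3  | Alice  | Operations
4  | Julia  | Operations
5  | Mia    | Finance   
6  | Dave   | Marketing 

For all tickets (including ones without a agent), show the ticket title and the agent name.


LEFT JOIN keeps every row from tickets (the left table); where agent_id has no match in agents, the agent columns become NULL. Walk through each ticket:
  - ticket 1 (Missing icon): agent_id=1 -> matches Olivia
  - ticket 2 (Wrong total): agent_id=5 -> matches Mia
  - ticket 3 (Wrong timezone): agent_id=4 -> matches Julia
  - ticket 4 (Memory leak): agent_id=5 -> matches Mia
  - ticket 5 (Crash on save): agent_id=NULL, no match -> kept with NULL
  - ticket 6 (Off by one): agent_id=2 -> matches Leo
  - ticket 7 (Login fails): agent_id=2 -> matches Leo
All 7 rows appear; 1 has NULL agent.

SQL:
SELECT a.title, b.name AS agent
FROM tickets a
LEFT JOIN agents b ON a.agent_id = b.id

Result:
title          | agent 
---------------+-------
Missing icon   | Olivia
Wrong total    | Mia   
Wrong timezone | Julia 
Memory leak    | Mia   
Crash on save  | NULL  
Off by one     | Leo   
Login fails    | Leo   


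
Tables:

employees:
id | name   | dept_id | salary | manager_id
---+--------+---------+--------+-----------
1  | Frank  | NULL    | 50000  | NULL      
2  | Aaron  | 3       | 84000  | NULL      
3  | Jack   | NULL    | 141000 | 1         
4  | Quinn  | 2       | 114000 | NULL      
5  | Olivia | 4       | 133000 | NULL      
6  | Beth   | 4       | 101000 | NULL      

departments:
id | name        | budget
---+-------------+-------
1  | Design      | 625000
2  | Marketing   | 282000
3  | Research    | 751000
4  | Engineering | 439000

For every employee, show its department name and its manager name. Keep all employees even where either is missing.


Two LEFT JOINs from the same base table employees: one to departments via dept_id, one to employees itself via manager_id. Both are LEFT so every employee is preserved.
Match against departments:
  - employee 1 (Frank): dept_id=NULL, no match -> kept with NULL
  - employee 2 (Aaron): dept_id=3 -> matches Research
  - employee 3 (Jack): dept_id=NULL, no match -> kept with NULL
  - employee 4 (Quinn): dept_id=2 -> matches Marketing
  - employee 5 (Olivia): dept_id=4 -> matches Engineering
  - employee 6 (Beth): dept_id=4 -> matches Engineering
Match against employees (self):
  - employee 1 (Frank): manager_id=NULL -> NULL
  - employee 2 (Aaron): manager_id=NULL -> NULL
  - employee 3 (Jack): manager_id=1 -> Frank
  - employee 4 (Quinn): manager_id=NULL -> NULL
  - employee 5 (Olivia): manager_id=NULL -> NULL
  - employee 6 (Beth): manager_id=NULL -> NULL

SQL:
SELECT a.name, b.name AS department, c.name AS manager
FROM employees a
LEFT JOIN departments b ON a.dept_id = b.id
LEFT JOIN employees c ON a.manager_id = c.id

Result:
name   | department  | manager
-------+-------------+--------
Frank  | NULL        | NULL   
Aaron  | Research    | NULL   
Jack   | NULL        | Frank  
Quinn  | Marketing   | NULL   
Olivia | Engineering | NULL   
Beth   | Engineering | NULL   


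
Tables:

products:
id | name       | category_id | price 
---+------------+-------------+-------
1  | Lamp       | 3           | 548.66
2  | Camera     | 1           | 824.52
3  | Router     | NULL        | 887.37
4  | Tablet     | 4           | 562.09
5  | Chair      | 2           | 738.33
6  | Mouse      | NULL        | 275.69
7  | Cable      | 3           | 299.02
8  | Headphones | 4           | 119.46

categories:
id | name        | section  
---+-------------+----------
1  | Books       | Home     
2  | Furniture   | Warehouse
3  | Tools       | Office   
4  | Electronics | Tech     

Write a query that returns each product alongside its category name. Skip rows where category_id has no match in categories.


INNER JOIN keeps only products rows whose category_id matches an id in categories. Walk through each product:
  - product 1 (Lamp): category_id=3 -> matches Tools
  - product 2 (Camera): category_id=1 -> matches Books
  - product 3 (Router): category_id=NULL, no match -> dropped
  - product 4 (Tablet): category_id=4 -> matches Electronics
  - product 5 (Chair): category_id=2 -> matches Furniture
  - product 6 (Mouse): category_id=NULL, no match -> dropped
  - product 7 (Cable): category_id=3 -> matches Tools
  - product 8 (Headphones): category_id=4 -> matches Electronics
So 2 of 8 rows are dropped.

SQL:
SELECT a.name, b.name AS category
FROM products a
INNER JOIN categories b ON a.category_id = b.id

Result:
name       | category   
-----------+------------
Lamp       | Tools      
Camera     | Books      
Tablet     | Electronics
Chair      | Furniture  
Cable      | Tools      
Headphones | Electronics


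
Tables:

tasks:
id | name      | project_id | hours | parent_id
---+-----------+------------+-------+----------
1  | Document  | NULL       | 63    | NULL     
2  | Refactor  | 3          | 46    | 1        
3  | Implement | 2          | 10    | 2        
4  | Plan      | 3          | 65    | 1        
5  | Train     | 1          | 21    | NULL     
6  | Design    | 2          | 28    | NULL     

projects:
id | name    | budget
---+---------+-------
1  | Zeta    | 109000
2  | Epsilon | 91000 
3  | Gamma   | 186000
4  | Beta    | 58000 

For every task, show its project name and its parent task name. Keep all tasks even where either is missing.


Two LEFT JOINs from the same base table tasks: one to projects via project_id, one to tasks itself via parent_id. Both are LEFT so every task is preserved.
Match against projects:
  - task 1 (Document): project_id=NULL, no match -> kept with NULL
  - task 2 (Refactor): project_id=3 -> matches Gamma
  - task 3 (Implement): project_id=2 -> matches Epsilon
  - task 4 (Plan): project_id=3 -> matches Gamma
  - task 5 (Train): project_id=1 -> matches Zeta
  - task 6 (Design): project_id=2 -> matches Epsilon
Match against tasks (self):
  - task 1 (Document): parent_id=NULL -> NULL
  - task 2 (Refactor): parent_id=1 -> Document
  - task 3 (Implement): parent_id=2 -> Refactor
  - task 4 (Plan): parent_id=1 -> Document
  - task 5 (Train): parent_id=NULL -> NULL
  - task 6 (Design): parent_id=NULL -> NULL

SQL:
SELECT a.name, b.name AS project, c.name AS parent
FROM tasks a
LEFT JOIN projects b ON a.project_id = b.id
LEFT JOIN tasks c ON a.parent_id = c.id

Result:
name      | project | parent  
----------+---------+---------
Document  | NULL    | NULL    
Refactor  | Gamma   | Document
Implement | Epsilon | Refactor
Plan      | Gamma   | Document
Train     | Zeta    | NULL    
Design    | Epsilon | NULL    


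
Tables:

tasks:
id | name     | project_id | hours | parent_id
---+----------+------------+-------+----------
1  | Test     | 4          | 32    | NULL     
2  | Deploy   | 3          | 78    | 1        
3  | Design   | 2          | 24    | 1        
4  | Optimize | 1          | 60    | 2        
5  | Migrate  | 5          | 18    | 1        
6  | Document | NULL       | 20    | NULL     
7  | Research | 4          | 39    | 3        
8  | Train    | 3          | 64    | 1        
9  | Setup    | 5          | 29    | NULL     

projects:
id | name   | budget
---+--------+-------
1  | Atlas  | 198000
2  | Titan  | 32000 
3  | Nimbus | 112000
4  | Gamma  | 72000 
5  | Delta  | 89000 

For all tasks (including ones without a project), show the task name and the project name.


LEFT JOIN keeps every row from tasks (the left table); where project_id has no match in projects, the project columns become NULL. Walk through each task:
  - task 1 (Test): project_id=4 -> matches Gamma
  - task 2 (Deploy): project_id=3 -> matches Nimbus
  - task 3 (Design): project_id=2 -> matches Titan
  - task 4 (Optimize): project_id=1 -> matches Atlas
  - task 5 (Migrate): project_id=5 -> matches Delta
  - task 6 (Document): project_id=NULL, no match -> kept with NULL
  - task 7 (Research): project_id=4 -> matches Gamma
  - task 8 (Train): project_id=3 -> matches Nimbus
  - task 9 (Setup): project_id=5 -> matches Delta
All 9 rows appear; 1 has NULL project.

SQL:
SELECT a.name, b.name AS project
FROM tasks a
LEFT JOIN projects b ON a.project_id = b.id

Result:
name     | project
---------+--------
Test     | Gamma  
Deploy   | Nimbus 
Design   | Titan  
Optimize | Atlas  
Migrate  | Delta  
Document | NULL   
Research | Gamma  
Train    | Nimbus 
Setup    | Delta  


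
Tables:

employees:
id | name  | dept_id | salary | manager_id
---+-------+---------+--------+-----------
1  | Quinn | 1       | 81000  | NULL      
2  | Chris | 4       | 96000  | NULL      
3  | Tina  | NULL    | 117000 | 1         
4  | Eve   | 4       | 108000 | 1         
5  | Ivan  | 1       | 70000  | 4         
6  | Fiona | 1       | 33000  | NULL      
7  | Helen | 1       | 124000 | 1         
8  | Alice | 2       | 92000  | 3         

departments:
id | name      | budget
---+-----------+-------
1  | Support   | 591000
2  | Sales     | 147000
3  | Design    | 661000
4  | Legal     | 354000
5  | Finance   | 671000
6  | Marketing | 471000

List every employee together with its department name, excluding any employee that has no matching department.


INNER JOIN keeps only employees rows whose dept_id matches an id in departments. Walk through each employee:
  - employee 1 (Quinn): dept_id=1 -> matches Support
  - employee 2 (Chris): dept_id=4 -> matches Legal
  - employee 3 (Tina): dept_id=NULL, no match -> dropped
  - employee 4 (Eve): dept_id=4 -> matches Legal
  - employee 5 (Ivan): dept_id=1 -> matches Support
  - employee 6 (Fiona): dept_id=1 -> matches Support
  - employee 7 (Helen): dept_id=1 -> matches Support
  - employee 8 (Alice): dept_id=2 -> matches Sales
So 1 of 8 rows is dropped.

SQL:
SELECT a.name, b.name AS department
FROM employees a
INNER JOIN departments b ON a.dept_id = b.id

Result:
name  | department
------+-----------
Quinn | Support   
Chris | Legal     
Eve   | Legal     
Ivan  | Support   
Fiona | Support   
Helen | Support   
Alice | Sales     


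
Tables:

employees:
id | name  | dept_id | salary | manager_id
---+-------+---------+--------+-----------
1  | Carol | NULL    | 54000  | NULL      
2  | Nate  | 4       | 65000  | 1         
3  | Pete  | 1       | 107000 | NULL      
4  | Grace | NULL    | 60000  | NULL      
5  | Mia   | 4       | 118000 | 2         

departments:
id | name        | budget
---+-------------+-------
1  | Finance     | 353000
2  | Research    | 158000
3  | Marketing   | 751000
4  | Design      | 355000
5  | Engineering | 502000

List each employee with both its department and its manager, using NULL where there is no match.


Two LEFT JOINs from the same base table employees: one to departments via dept_id, one to employees itself via manager_id. Both are LEFT so every employee is preserved.
Match against departments:
  - employee 1 (Carol): dept_id=NULL, no match -> kept with NULL
  - employee 2 (Nate): dept_id=4 -> matches Design
  - employee 3 (Pete): dept_id=1 -> matches Finance
  - employee 4 (Grace): dept_id=NULL, no match -> kept with NULL
  - employee 5 (Mia): dept_id=4 -> matches Design
Match against employees (self):
  - employee 1 (Carol): manager_id=NULL -> NULL
  - employee 2 (Nate): manager_id=1 -> Carol
  - employee 3 (Pete): manager_id=NULL -> NULL
  - employee 4 (Grace): manager_id=NULL -> NULL
  - employee 5 (Mia): manager_id=2 -> Nate

SQL:
SELECT a.name, b.name AS department, c.name AS manager
FROM employees a
LEFT JOIN departments b ON a.dept_id = b.id
LEFT JOIN employees c ON a.manager_id = c.id

Result:
name  | department | manager
------+------------+--------
Carol | NULL       | NULL   
Nate  | Design     | Carol  
Pete  | Finance    | NULL   
Grace | NULL       | NULL   
Mia   | Design     | Nate   


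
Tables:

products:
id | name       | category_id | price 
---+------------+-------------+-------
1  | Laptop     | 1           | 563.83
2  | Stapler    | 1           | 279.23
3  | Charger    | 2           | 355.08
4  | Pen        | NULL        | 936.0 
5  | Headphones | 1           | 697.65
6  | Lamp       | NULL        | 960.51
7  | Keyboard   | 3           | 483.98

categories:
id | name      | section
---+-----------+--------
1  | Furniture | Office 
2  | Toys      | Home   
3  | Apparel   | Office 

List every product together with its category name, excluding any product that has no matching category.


INNER JOIN keeps only products rows whose category_id matches an id in categories. Walk through each product:
  - product 1 (Laptop): category_id=1 -> matches Furniture
  - product 2 (Stapler): category_id=1 -> matches Furniture
  - product 3 (Charger): category_id=2 -> matches Toys
  - product 4 (Pen): category_id=NULL, no match -> dropped
  - product 5 (Headphones): category_id=1 -> matches Furniture
  - product 6 (Lamp): category_id=NULL, no match -> dropped
  - product 7 (Keyboard): category_id=3 -> matches Apparel
So 2 of 7 rows are dropped.

SQL:
SELECT a.name, b.name AS category
FROM products a
INNER JOIN categories b ON a.category_id = b.id

Result:
name       | category 
-----------+----------
Laptop     | Furniture
Stapler    | Furniture
Charger    | Toys     
Headphones | Furniture
Keyboard   | Apparel  


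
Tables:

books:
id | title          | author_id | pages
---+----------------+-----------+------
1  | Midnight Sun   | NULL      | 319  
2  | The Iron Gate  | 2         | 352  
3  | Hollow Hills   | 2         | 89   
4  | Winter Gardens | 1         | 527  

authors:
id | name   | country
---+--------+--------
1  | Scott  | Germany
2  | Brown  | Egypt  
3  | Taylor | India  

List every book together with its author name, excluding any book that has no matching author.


INNER JOIN keeps only books rows whose author_id matches an id in authors. Walk through each book:
  - book 1 (Midnight Sun): author_id=NULL, no match -> dropped
  - book 2 (The Iron Gate): author_id=2 -> matches Brown
  - book 3 (Hollow Hills): author_id=2 -> matches Brown
  - book 4 (Winter Gardens): author_id=1 -> matches Scott
So 1 of 4 rows is dropped.

SQL:
SELECT a.title, b.name AS author
FROM books a
INNER JOIN authors b ON a.author_id = b.id

Result:
title          | author
---------------+-------
The Iron Gate  | Brown 
Hollow Hills   | Brown 
Winter Gardens | Scott 


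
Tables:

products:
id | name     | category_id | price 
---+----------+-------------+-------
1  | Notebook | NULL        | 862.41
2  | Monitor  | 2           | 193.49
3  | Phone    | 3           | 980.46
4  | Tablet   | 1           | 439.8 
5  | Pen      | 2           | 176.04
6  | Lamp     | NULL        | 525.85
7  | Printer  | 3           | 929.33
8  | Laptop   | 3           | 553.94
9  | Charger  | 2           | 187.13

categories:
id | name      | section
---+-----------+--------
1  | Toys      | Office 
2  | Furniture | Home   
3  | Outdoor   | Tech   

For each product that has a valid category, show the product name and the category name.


INNER JOIN keeps only products rows whose category_id matches an id in categories. Walk through each product:
  - product 1 (Notebook): category_id=NULL, no match -> dropped
  - product 2 (Monitor): category_id=2 -> matches Furniture
  - product 3 (Phone): category_id=3 -> matches Outdoor
  - product 4 (Tablet): category_id=1 -> matches Toys
  - product 5 (Pen): category_id=2 -> matches Furniture
  - product 6 (Lamp): category_id=NULL, no match -> dropped
  - product 7 (Printer): category_id=3 -> matches Outdoor
  - product 8 (Laptop): category_id=3 -> matches Outdoor
  - product 9 (Charger): category_id=2 -> matches Furniture
So 2 of 9 rows are dropped.

SQL:
SELECT a.name, b.name AS category
FROM products a
INNER JOIN categories b ON a.category_id = b.id

Result:
name    | category 
--------+----------
Monitor | Furniture
Phone   | Outdoor  
Tablet  | Toys     
Pen     | Furniture
Printer | Outdoor  
Laptop  | Outdoor  
Charger | Furniture


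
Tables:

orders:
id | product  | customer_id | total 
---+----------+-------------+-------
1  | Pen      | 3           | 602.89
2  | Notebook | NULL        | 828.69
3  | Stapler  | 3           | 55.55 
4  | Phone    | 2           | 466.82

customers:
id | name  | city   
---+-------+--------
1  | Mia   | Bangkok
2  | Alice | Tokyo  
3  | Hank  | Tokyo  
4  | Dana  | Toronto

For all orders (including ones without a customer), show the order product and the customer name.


LEFT JOIN keeps every row from orders (the left table); where customer_id has no match in customers, the customer columns become NULL. Walk through each order:
  - order 1 (Pen): customer_id=3 -> matches Hank
  - order 2 (Notebook): customer_id=NULL, no match -> kept with NULL
  - order 3 (Stapler): customer_id=3 -> matches Hank
  - order 4 (Phone): customer_id=2 -> matches Alice
All 4 rows appear; 1 has NULL customer.

SQL:
SELECT a.product, b.name AS customer
FROM orders a
LEFT JOIN customers b ON a.customer_id = b.id

Result:
product  | customer
---------+---------
Pen      | Hank    
Notebook | NULL    
Stapler  | Hank    
Phone    | Alice   


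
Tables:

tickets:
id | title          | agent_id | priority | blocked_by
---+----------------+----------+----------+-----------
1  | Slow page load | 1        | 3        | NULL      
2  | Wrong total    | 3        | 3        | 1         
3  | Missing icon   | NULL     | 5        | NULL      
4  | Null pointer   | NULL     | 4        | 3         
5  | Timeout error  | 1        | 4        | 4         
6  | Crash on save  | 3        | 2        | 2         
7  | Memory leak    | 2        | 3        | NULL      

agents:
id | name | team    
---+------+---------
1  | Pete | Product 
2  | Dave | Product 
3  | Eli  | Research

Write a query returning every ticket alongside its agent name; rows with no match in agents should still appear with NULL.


LEFT JOIN keeps every row from tickets (the left table); where agent_id has no match in agents, the agent columns become NULL. Walk through each ticket:
  - ticket 1 (Slow page load): agent_id=1 -> matches Pete
  - ticket 2 (Wrong total): agent_id=3 -> matches Eli
  - ticket 3 (Missing icon): agent_id=NULL, no match -> kept with NULL
  - ticket 4 (Null pointer): agent_id=NULL, no match -> kept with NULL
  - ticket 5 (Timeout error): agent_id=1 -> matches Pete
  - ticket 6 (Crash on save): agent_id=3 -> matches Eli
  - ticket 7 (Memory leak): agent_id=2 -> matches Dave
All 7 rows appear; 2 have NULL agent.

SQL:
SELECT a.title, b.name AS agent
FROM tickets a
LEFT JOIN agents b ON a.agent_id = b.id

Result:
title          | agent
---------------+------
Slow page load | Pete 
Wrong total    | Eli  
Missing icon   | NULL 
Null pointer   | NULL 
Timeout error  | Pete 
Crash on save  | Eli  
Memory leak    | Dave 


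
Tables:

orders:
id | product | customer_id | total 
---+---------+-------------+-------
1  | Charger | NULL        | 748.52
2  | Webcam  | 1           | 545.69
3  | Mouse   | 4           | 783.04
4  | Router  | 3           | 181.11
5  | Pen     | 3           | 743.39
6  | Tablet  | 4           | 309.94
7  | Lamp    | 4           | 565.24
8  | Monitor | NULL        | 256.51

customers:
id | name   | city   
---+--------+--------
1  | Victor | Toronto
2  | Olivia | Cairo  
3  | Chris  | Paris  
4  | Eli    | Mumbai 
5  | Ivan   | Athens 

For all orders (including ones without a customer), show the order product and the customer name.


LEFT JOIN keeps every row from orders (the left table); where customer_id has no match in customers, the customer columns become NULL. Walk through each order:
  - order 1 (Charger): customer_id=NULL, no match -> kept with NULL
  - order 2 (Webcam): customer_id=1 -> matches Victor
  - order 3 (Mouse): customer_id=4 -> matches Eli
  - order 4 (Router): customer_id=3 -> matches Chris
  - order 5 (Pen): customer_id=3 -> matches Chris
  - order 6 (Tablet): customer_id=4 -> matches Eli
  - order 7 (Lamp): customer_id=4 -> matches Eli
  - order 8 (Monitor): customer_id=NULL, no match -> kept with NULL
All 8 rows appear; 2 have NULL customer.

SQL:
SELECT a.product, b.name AS customer
FROM orders a
LEFT JOIN customers b ON a.customer_id = b.id

Result:
product | customer
--------+---------
Charger | NULL    
Webcam  | Victor  
Mouse   | Eli     
Router  | Chris   
Pen     | Chris   
Tablet  | Eli     
Lamp    | Eli     
Monitor | NULL    


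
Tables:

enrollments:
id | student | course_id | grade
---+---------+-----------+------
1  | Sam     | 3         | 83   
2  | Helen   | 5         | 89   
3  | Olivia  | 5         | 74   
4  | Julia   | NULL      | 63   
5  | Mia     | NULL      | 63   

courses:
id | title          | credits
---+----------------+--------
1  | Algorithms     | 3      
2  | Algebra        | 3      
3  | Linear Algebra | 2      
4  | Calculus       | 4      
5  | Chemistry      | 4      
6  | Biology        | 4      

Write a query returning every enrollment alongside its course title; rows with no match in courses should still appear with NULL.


LEFT JOIN keeps every row from enrollments (the left table); where course_id has no match in courses, the course columns become NULL. Walk through each enrollment:
  - enrollment 1 (Sam): course_id=3 -> matches Linear Algebra
  - enrollment 2 (Helen): course_id=5 -> matches Chemistry
  - enrollment 3 (Olivia): course_id=5 -> matches Chemistry
  - enrollment 4 (Julia): course_id=NULL, no match -> kept with NULL
  - enrollment 5 (Mia): course_id=NULL, no match -> kept with NULL
All 5 rows appear; 2 have NULL course.

SQL:
SELECT a.student, b.title AS course
FROM enrollments a
LEFT JOIN courses b ON a.course_id = b.id

Result:
student | course        
--------+---------------
Sam     | Linear Algebra
Helen   | Chemistry     
Olivia  | Chemistry     
Julia   | NULL          
Mia     | NULL          


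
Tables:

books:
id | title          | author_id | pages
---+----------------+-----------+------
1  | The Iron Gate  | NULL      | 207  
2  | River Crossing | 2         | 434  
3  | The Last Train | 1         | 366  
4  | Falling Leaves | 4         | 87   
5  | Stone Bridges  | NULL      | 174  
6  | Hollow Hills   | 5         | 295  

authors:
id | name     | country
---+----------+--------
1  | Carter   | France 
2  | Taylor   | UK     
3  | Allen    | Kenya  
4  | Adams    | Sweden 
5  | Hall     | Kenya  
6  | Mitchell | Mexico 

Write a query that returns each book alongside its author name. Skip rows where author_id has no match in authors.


INNER JOIN keeps only books rows whose author_id matches an id in authors. Walk through each book:
  - book 1 (The Iron Gate): author_id=NULL, no match -> dropped
  - book 2 (River Crossing): author_id=2 -> matches Taylor
  - book 3 (The Last Train): author_id=1 -> matches Carter
  - book 4 (Falling Leaves): author_id=4 -> matches Adams
  - book 5 (Stone Bridges): author_id=NULL, no match -> dropped
  - book 6 (Hollow Hills): author_id=5 -> matches Hall
So 2 of 6 rows are dropped.

SQL:
SELECT a.title, b.name AS author
FROM books a
INNER JOIN authors b ON a.author_id = b.id

Result:
title          | author
---------------+-------
River Crossing | Taylor
The Last Train | Carter
Falling Leaves | Adams 
Hollow Hills   | Hall  


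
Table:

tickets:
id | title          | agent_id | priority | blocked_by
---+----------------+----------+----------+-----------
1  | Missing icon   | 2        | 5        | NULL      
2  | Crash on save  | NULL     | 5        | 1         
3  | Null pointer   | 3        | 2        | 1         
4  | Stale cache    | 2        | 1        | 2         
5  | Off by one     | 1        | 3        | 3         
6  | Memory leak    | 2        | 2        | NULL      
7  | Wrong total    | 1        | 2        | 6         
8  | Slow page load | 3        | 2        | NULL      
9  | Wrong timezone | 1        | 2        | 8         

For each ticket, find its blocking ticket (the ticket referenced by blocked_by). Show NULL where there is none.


This is a self-join: tickets is joined to a second copy of itself, matching each row's blocked_by to another row's id. Use LEFT JOIN so rows with blocked_by=NULL are kept.
  - ticket 1 (Missing icon): blocked_by=NULL -> NULL
  - ticket 2 (Crash on save): blocked_by=1 -> Missing icon
  - ticket 3 (Null pointer): blocked_by=1 -> Missing icon
  - ticket 4 (Stale cache): blocked_by=2 -> Crash on save
  - ticket 5 (Off by one): blocked_by=3 -> Null pointer
  - ticket 6 (Memory leak): blocked_by=NULL -> NULL
  - ticket 7 (Wrong total): blocked_by=6 -> Memory leak
  - ticket 8 (Slow page load): blocked_by=NULL -> NULL
  - ticket 9 (Wrong timezone): blocked_by=8 -> Slow page load

SQL:
SELECT a.title AS item, b.title AS blocked_by
FROM tickets a
LEFT JOIN tickets b ON a.blocked_by = b.id

Result:
item           | blocked_by    
---------------+---------------
Missing icon   | NULL          
Crash on save  | Missing icon  
Null pointer   | Missing icon  
Stale cache    | Crash on save 
Off by one     | Null pointer  
Memory leak    | NULL          
Wrong total    | Memory leak   
Slow page load | NULL          
Wrong timezone | Slow page load


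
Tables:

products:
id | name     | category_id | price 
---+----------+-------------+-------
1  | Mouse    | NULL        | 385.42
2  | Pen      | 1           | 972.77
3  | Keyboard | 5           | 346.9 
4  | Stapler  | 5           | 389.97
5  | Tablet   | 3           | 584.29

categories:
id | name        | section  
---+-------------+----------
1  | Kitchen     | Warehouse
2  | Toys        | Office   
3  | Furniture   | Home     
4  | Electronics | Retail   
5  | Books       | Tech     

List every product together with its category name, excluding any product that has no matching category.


INNER JOIN keeps only products rows whose category_id matches an id in categories. Walk through each product:
  - product 1 (Mouse): category_id=NULL, no match -> dropped
  - product 2 (Pen): category_id=1 -> matches Kitchen
  - product 3 (Keyboard): category_id=5 -> matches Books
  - product 4 (Stapler): category_id=5 -> matches Books
  - product 5 (Tablet): category_id=3 -> matches Furniture
So 1 of 5 rows is dropped.

SQL:
SELECT a.name, b.name AS category
FROM products a
INNER JOIN categories b ON a.category_id = b.id

Result:
name     | category 
---------+----------
Pen      | Kitchen  
Keyboard | Books    
Stapler  | Books    
Tablet   | Furniture


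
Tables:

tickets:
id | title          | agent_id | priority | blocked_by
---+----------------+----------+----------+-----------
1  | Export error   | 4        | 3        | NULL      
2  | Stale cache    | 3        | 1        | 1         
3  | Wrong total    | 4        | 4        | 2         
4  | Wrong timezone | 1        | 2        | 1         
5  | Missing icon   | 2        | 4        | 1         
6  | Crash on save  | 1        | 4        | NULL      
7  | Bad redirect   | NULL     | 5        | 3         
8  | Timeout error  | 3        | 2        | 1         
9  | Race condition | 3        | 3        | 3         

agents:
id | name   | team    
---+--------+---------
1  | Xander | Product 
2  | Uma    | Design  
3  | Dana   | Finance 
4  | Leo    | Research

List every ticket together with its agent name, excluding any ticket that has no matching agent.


INNER JOIN keeps only tickets rows whose agent_id matches an id in agents. Walk through each ticket:
  - ticket 1 (Export error): agent_id=4 -> matches Leo
  - ticket 2 (Stale cache): agent_id=3 -> matches Dana
  - ticket 3 (Wrong total): agent_id=4 -> matches Leo
  - ticket 4 (Wrong timezone): agent_id=1 -> matches Xander
  - ticket 5 (Missing icon): agent_id=2 -> matches Uma
  - ticket 6 (Crash on save): agent_id=1 -> matches Xander
  - ticket 7 (Bad redirect): agent_id=NULL, no match -> dropped
  - ticket 8 (Timeout error): agent_id=3 -> matches Dana
  - ticket 9 (Race condition): agent_id=3 -> matches Dana
So 1 of 9 rows is dropped.

SQL:
SELECT a.title, b.name AS agent
FROM tickets a
INNER JOIN agents b ON a.agent_id = b.id

Result:
title          | agent 
---------------+-------
Export error   | Leo   
Stale cache    | Dana  
Wrong total    | Leo   
Wrong timezone | Xander
Missing icon   | Uma   
Crash on save  | Xander
Timeout error  | Dana  
Race condition | Dana  


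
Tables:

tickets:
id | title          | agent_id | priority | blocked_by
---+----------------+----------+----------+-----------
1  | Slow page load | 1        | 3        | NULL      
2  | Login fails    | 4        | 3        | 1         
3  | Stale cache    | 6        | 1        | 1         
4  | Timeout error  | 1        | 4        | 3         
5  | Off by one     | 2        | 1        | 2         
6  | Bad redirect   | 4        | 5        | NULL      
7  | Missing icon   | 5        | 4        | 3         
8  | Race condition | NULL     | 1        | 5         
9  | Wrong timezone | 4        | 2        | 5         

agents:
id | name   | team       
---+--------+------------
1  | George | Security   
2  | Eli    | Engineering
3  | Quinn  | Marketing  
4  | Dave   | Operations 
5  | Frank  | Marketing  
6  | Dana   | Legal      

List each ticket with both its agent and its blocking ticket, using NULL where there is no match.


Two LEFT JOINs from the same base table tickets: one to agents via agent_id, one to tickets itself via blocked_by. Both are LEFT so every ticket is preserved.
Match against agents:
  - ticket 1 (Slow page load): agent_id=1 -> matches George
  - ticket 2 (Login fails): agent_id=4 -> matches Dave
  - ticket 3 (Stale cache): agent_id=6 -> matches Dana
  - ticket 4 (Timeout error): agent_id=1 -> matches George
  - ticket 5 (Off by one): agent_id=2 -> matches Eli
  - ticket 6 (Bad redirect): agent_id=4 -> matches Dave
  - ticket 7 (Missing icon): agent_id=5 -> matches Frank
  - ticket 8 (Race condition): agent_id=NULL, no match -> kept with NULL
  - ticket 9 (Wrong timezone): agent_id=4 -> matches Dave
Match against tickets (self):
  - ticket 1 (Slow page load): blocked_by=NULL -> NULL
  - ticket 2 (Login fails): blocked_by=1 -> Slow page load
  - ticket 3 (Stale cache): blocked_by=1 -> Slow page load
  - ticket 4 (Timeout error): blocked_by=3 -> Stale cache
  - ticket 5 (Off by one): blocked_by=2 -> Login fails
  - ticket 6 (Bad redirect): blocked_by=NULL -> NULL
  - ticket 7 (Missing icon): blocked_by=3 -> Stale cache
  - ticket 8 (Race condition): blocked_by=5 -> Off by one
  - ticket 9 (Wrong timezone): blocked_by=5 -> Off by one

SQL:
SELECT a.title, b.name AS agent, c.title AS blocked_by
FROM tickets a
LEFT JOIN agents b ON a.agent_id = b.id
LEFT JOIN tickets c ON a.blocked_by = c.id

Result:
title          | agent  | blocked_by    
---------------+--------+---------------
Slow page load | George | NULL          
Login fails    | Dave   | Slow page load
Stale cache    | Dana   | Slow page load
Timeout error  | George | Stale cache   
Off by one     | Eli    | Login fails   
Bad redirect   | Dave   | NULL          
Missing icon   | Frank  | Stale cache   
Race condition | NULL   | Off by one    
Wrong timezone | Dave   | Off by one    


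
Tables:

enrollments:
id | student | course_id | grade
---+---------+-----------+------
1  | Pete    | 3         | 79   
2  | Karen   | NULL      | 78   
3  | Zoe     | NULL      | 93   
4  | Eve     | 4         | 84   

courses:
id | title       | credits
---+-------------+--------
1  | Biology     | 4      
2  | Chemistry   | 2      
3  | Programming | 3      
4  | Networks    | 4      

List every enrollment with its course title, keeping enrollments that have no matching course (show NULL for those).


LEFT JOIN keeps every row from enrollments (the left table); where course_id has no match in courses, the course columns become NULL. Walk through each enrollment:
  - enrollment 1 (Pete): course_id=3 -> matches Programming
  - enrollment 2 (Karen): course_id=NULL, no match -> kept with NULL
  - enrollment 3 (Zoe): course_id=NULL, no match -> kept with NULL
  - enrollment 4 (Eve): course_id=4 -> matches Networks
All 4 rows appear; 2 have NULL course.

SQL:
SELECT a.student, b.title AS course
FROM enrollments a
LEFT JOIN courses b ON a.course_id = b.id

Result:
student | course     
--------+------------
Pete    | Programming
Karen   | NULL       
Zoe     | NULL       
Eve     | Networks   
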